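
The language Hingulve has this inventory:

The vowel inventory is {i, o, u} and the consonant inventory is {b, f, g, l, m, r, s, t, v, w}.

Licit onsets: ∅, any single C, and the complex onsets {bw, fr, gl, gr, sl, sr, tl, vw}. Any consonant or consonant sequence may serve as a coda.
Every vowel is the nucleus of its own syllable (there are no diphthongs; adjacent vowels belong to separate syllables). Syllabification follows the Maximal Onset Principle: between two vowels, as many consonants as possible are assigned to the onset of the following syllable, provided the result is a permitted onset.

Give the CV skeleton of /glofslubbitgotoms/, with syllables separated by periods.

Nuclei (vowels): o, u, i, o, o → 5 syllables.
Between /o/ (V1) and /u/ (V2): cluster /fsl/ — the longest permitted-onset suffix is /sl/; onset = /sl/, preceding coda = /f/.
Between /u/ (V2) and /i/ (V3): cluster /bb/ — the longest permitted-onset suffix is /b/; onset = /b/, preceding coda = /b/.
Between /i/ (V3) and /o/ (V4): /tg/ — longest licit onset from the right is /g/, leaving /t/ as coda.
Between /o/ (V4) and /o/ (V5): just /t/ — single C goes to the following onset.
So the parse is glof.slub.bit.go.toms.
Mapping each syllable to C/V: /glof/ → CCVC, /slub/ → CCVC, /bit/ → CVC, /go/ → CV, /toms/ → CVCC.

CCVC.CCVC.CVC.CV.CVCC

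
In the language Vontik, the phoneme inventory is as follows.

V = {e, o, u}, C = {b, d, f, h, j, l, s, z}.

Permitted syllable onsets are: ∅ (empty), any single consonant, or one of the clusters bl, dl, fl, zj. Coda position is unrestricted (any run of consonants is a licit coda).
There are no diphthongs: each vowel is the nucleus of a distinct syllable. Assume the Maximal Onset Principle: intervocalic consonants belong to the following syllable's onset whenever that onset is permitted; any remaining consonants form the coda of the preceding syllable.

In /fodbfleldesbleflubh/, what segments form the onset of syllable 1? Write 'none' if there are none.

f

The vowels are o, e, e, e, u — 5 nuclei, so 5 syllables.
/o…e/ gap (V1→V2): /dbfl/; trying suffixes from longest down, /fl/ is the first permitted one, so coda /db/ | onset /fl/.
/e…e/ gap (V2→V3): cluster /ld/ — the longest permitted-onset suffix is /d/; onset = /d/, preceding coda = /l/.
/e…e/ gap (V3→V4): /sbl/ splits as /s/ + /bl/ (/bl/ is the longest suffix that is a licit onset).
/e…u/ gap (V4→V5): cluster /fl/ — /fl/ is itself a permitted onset, so the whole cluster goes right; preceding coda = ∅.
Syllabification: fodb.flel.des.ble.flubh.
Syllable 1 is /fodb/: onset /f/, nucleus /o/, coda /db/.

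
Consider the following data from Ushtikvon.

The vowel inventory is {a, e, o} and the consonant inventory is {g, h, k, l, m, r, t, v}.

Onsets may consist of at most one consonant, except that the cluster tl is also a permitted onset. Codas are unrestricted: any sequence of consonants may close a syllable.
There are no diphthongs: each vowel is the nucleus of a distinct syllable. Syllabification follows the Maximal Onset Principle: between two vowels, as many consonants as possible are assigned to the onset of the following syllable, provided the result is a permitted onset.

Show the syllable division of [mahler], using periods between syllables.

mah.ler

Nuclei (vowels): a, e → 2 syllables.
σ1/σ2 boundary: /hl/; trying suffixes from longest down, /l/ is the first permitted one, so coda /h/ | onset /l/.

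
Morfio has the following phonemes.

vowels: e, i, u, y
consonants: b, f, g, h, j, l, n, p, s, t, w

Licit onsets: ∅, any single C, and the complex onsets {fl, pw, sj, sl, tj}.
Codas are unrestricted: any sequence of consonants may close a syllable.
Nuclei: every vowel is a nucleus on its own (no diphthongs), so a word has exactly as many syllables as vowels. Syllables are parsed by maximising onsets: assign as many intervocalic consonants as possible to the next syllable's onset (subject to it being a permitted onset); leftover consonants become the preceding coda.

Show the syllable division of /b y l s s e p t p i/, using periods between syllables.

Vowels present: y, e, i; each is a nucleus, giving 3 syllables.
/y…e/ gap (V1→V2): cluster /lss/ — the longest permitted-onset suffix is /s/; onset = /s/, preceding coda = /ls/.
/e…i/ gap (V2→V3): /ptp/; trying suffixes from longest down, /p/ is the first permitted one, so coda /pt/ | onset /p/.

byls.sept.pi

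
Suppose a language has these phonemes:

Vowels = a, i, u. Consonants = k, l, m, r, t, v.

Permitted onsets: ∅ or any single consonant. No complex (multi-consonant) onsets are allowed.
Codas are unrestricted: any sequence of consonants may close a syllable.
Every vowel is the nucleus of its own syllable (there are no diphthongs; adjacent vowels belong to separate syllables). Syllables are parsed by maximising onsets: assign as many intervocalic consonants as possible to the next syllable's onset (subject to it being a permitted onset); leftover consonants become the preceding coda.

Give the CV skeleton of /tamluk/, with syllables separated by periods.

CVC.CVC

The vowels are a, u — 2 nuclei, so 2 syllables.
V1 /a/ – V2 /u/: cluster /ml/ — the longest permitted-onset suffix is /l/; onset = /l/, preceding coda = /m/.
So the parse is tam.luk.
Mapping each syllable to C/V: /tam/ → CVC, /luk/ → CVC.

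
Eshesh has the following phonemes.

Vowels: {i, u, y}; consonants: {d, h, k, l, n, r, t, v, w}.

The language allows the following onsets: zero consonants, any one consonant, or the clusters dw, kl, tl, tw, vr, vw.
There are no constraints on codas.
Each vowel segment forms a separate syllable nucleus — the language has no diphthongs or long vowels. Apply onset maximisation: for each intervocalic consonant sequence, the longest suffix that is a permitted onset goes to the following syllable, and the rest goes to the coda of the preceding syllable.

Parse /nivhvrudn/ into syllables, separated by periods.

Nuclei (vowels): i, u → 2 syllables.
/i…u/ gap (V1→V2): /vhvr/ — longest licit onset from the right is /vr/, leaving /vh/ as coda.

nivh.vrudn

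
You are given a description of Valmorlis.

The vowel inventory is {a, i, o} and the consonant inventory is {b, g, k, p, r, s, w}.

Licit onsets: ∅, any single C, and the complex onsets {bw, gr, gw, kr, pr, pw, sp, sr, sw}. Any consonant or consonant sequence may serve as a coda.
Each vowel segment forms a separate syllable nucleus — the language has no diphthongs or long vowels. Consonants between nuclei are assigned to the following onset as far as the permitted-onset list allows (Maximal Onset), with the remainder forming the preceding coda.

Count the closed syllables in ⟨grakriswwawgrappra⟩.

The vowels are a, i, a, a, a — 5 nuclei, so 5 syllables.
/a…i/ gap (V1→V2): cluster /kr/ — /kr/ is itself a permitted onset, so the whole cluster goes right; preceding coda = ∅.
/i…a/ gap (V2→V3): cluster /sww/ — the longest permitted-onset suffix is /w/; onset = /w/, preceding coda = /sw/.
/a…a/ gap (V3→V4): /wgr/; trying suffixes from longest down, /gr/ is the first permitted one, so coda /w/ | onset /gr/.
/a…a/ gap (V4→V5): cluster /ppr/ — the longest permitted-onset suffix is /pr/; onset = /pr/, preceding coda = /p/.
Putting it together: gra.krisw.waw.grap.pra.
Classifying each syllable: /gra/ (open), /krisw/ (closed), /waw/ (closed), /grap/ (closed), /pra/ (open).
Closed syllables: 3.

3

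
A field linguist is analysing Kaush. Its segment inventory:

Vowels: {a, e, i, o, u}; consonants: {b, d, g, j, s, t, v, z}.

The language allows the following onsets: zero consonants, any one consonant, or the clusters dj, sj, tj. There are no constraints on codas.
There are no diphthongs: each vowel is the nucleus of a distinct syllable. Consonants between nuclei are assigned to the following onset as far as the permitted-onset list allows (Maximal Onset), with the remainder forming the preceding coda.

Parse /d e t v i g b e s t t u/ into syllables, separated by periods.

Nuclei (vowels): e, i, e, u → 4 syllables.
V1 /e/ – V2 /i/: cluster /tv/ — the longest permitted-onset suffix is /v/; onset = /v/, preceding coda = /t/.
V2 /i/ – V3 /e/: /gb/ — longest licit onset from the right is /b/, leaving /g/ as coda.
V3 /e/ – V4 /u/: /stt/; trying suffixes from longest down, /t/ is the first permitted one, so coda /st/ | onset /t/.

det.vig.best.tu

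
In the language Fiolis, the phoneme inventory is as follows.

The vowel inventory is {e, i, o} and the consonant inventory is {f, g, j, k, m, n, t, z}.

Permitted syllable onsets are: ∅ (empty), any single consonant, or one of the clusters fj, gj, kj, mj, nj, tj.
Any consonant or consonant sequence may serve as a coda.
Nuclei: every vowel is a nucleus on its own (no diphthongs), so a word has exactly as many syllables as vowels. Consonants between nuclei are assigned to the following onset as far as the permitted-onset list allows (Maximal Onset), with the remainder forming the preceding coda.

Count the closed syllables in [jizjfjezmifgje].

Vowels present: i, e, i, e; each is a nucleus, giving 4 syllables.
Between /i/ (V1) and /e/ (V2): /zjfj/ — longest licit onset from the right is /fj/, leaving /zj/ as coda.
Between /e/ (V2) and /i/ (V3): cluster /zm/ — the longest permitted-onset suffix is /m/; onset = /m/, preceding coda = /z/.
Between /i/ (V3) and /e/ (V4): /fgj/; trying suffixes from longest down, /gj/ is the first permitted one, so coda /f/ | onset /gj/.
So the parse is jizj.fjez.mif.gje.
Classifying each syllable: /jizj/ (closed), /fjez/ (closed), /mif/ (closed), /gje/ (open).
Closed syllables: 3.

3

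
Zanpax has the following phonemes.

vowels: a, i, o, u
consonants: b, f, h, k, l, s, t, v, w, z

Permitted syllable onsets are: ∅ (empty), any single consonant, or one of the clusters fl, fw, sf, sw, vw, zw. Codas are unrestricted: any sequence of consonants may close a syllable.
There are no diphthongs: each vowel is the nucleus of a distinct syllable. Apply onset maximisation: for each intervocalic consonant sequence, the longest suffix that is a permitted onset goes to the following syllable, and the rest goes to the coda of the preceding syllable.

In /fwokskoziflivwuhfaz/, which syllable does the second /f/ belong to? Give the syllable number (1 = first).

Vowels present: o, o, i, i, u, a; each is a nucleus, giving 6 syllables.
/o…o/ gap (V1→V2): /ksk/ splits as /ks/ + /k/ (/k/ is the longest suffix that is a licit onset).
/o…i/ gap (V2→V3): just /z/ — single C goes to the following onset.
/i…i/ gap (V3→V4): /fl/ — entire cluster is a permitted onset → onset /fl/, coda ∅.
/i…u/ gap (V4→V5): /vw/ — entire cluster is a permitted onset → onset /vw/, coda ∅.
/u…a/ gap (V5→V6): /hf/ splits as /h/ + /f/ (/f/ is the longest suffix that is a licit onset).
So the parse is fwoks.ko.zi.fli.vwuh.faz.
The second /f/ is in the onset of syllable 4 (/fli/).

4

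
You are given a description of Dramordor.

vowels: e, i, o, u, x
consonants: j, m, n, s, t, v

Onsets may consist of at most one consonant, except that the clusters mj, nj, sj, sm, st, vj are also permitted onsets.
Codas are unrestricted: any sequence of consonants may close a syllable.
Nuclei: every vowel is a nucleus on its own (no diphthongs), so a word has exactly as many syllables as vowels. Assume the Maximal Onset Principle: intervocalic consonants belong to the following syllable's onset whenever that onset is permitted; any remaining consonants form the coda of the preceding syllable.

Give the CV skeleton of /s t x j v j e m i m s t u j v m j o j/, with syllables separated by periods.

Vowels present: x, e, i, u, o; each is a nucleus, giving 5 syllables.
Between /x/ (V1) and /e/ (V2): /jvj/; trying suffixes from longest down, /vj/ is the first permitted one, so coda /j/ | onset /vj/.
Between /e/ (V2) and /i/ (V3): just /m/ — single C goes to the following onset.
Between /i/ (V3) and /u/ (V4): /mst/ splits as /m/ + /st/ (/st/ is the longest suffix that is a licit onset).
Between /u/ (V4) and /o/ (V5): /jvmj/ — longest licit onset from the right is /mj/, leaving /jv/ as coda.
Putting it together: stxj.vje.mim.stujv.mjoj.
Mapping each syllable to C/V: /stxj/ → CCVC, /vje/ → CCV, /mim/ → CVC, /stujv/ → CCVCC, /mjoj/ → CCVC.

CCVC.CCV.CVC.CCVCC.CCVC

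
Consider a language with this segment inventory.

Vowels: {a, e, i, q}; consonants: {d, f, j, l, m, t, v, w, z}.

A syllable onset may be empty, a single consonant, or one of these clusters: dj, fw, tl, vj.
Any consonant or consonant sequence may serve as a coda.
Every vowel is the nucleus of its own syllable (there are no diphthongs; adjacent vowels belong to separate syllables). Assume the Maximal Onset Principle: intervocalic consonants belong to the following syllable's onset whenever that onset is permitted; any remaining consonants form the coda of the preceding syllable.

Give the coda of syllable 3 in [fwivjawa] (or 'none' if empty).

none

Vowels present: i, a, a; each is a nucleus, giving 3 syllables.
σ1/σ2 boundary: cluster /vj/ — /vj/ is itself a permitted onset, so the whole cluster goes right; preceding coda = ∅.
σ2/σ3 boundary: /w/ → onset of the next syllable (single consonants are always licit onsets).
Syllabification: fwi.vja.wa.
Syllable 3 is /wa/: onset /w/, nucleus /a/, coda ∅.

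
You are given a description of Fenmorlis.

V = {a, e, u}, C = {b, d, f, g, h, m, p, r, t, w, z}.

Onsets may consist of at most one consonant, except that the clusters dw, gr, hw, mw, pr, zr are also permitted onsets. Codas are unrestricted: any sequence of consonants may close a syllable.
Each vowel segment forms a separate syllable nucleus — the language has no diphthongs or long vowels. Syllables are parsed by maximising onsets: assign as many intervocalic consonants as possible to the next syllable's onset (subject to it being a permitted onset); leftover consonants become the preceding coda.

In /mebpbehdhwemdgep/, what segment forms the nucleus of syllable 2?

e

Vowels present: e, e, e, e; each is a nucleus, giving 4 syllables.
The second nucleus (vowel 2 from the left) is /e/.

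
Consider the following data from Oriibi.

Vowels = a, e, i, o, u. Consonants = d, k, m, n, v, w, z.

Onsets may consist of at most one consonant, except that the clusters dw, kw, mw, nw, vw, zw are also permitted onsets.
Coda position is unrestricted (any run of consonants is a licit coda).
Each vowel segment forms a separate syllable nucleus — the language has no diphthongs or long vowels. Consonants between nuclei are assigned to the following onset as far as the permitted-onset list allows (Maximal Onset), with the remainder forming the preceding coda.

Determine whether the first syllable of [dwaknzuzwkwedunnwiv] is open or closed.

Vowels present: a, u, e, u, i; each is a nucleus, giving 5 syllables.
Between /a/ (V1) and /u/ (V2): /knz/ splits as /kn/ + /z/ (/z/ is the longest suffix that is a licit onset).
Between /u/ (V2) and /e/ (V3): /zwkw/; trying suffixes from longest down, /kw/ is the first permitted one, so coda /zw/ | onset /kw/.
Between /e/ (V3) and /u/ (V4): /d/ is a single consonant, so it becomes the next onset.
Between /u/ (V4) and /i/ (V5): /nnw/; trying suffixes from longest down, /nw/ is the first permitted one, so coda /n/ | onset /nw/.
So the parse is dwakn.zuzw.kwe.dun.nwiv.
Syllable 1 is /dwakn/ with coda /kn/, so it is closed.

closed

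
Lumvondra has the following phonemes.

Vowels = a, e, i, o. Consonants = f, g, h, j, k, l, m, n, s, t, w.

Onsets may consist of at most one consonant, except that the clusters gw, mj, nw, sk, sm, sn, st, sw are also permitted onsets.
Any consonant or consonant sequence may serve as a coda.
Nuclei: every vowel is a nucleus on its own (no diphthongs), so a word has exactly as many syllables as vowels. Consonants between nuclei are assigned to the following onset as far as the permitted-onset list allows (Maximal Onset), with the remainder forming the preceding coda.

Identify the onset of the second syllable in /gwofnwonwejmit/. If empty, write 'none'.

Vowels present: o, o, e, i; each is a nucleus, giving 4 syllables.
/o…o/ gap (V1→V2): /fnw/ splits as /f/ + /nw/ (/nw/ is the longest suffix that is a licit onset).
/o…e/ gap (V2→V3): /nw/ is a licit onset in full, so it all attaches to the next syllable.
/e…i/ gap (V3→V4): /jm/ — longest licit onset from the right is /m/, leaving /j/ as coda.
Putting it together: gwof.nwo.nwej.mit.
Syllable 2 is /nwo/: onset /nw/, nucleus /o/, coda ∅.

nw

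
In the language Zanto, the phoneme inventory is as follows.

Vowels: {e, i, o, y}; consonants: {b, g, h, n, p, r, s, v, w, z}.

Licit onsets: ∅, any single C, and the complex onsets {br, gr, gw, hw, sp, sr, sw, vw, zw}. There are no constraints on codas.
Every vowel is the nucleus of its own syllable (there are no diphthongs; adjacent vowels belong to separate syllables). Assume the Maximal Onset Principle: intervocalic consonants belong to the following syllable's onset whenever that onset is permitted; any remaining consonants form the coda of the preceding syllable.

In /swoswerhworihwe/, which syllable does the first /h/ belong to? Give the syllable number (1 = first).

The vowels are o, e, o, i, e — 5 nuclei, so 5 syllables.
V1 /o/ – V2 /e/: cluster /sw/ — /sw/ is itself a permitted onset, so the whole cluster goes right; preceding coda = ∅.
V2 /e/ – V3 /o/: /rhw/ — longest licit onset from the right is /hw/, leaving /r/ as coda.
V3 /o/ – V4 /i/: /r/ is a single consonant, so it becomes the next onset.
V4 /i/ – V5 /e/: /hw/ is a licit onset in full, so it all attaches to the next syllable.
Syllabification: swo.swer.hwo.ri.hwe.
The first /h/ is in the onset of syllable 3 (/hwo/).

3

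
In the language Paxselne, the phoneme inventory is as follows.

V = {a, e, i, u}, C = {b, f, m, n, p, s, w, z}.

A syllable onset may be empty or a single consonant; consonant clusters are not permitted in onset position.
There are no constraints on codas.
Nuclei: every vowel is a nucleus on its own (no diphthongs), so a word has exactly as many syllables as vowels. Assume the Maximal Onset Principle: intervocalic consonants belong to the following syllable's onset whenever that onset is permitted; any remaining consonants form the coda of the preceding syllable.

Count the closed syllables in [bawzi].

1

Nuclei (vowels): a, i → 2 syllables.
Between /a/ (V1) and /i/ (V2): /wz/; trying suffixes from longest down, /z/ is the first permitted one, so coda /w/ | onset /z/.
So the parse is baw.zi.
Classifying each syllable: /baw/ (closed), /zi/ (open).
Closed syllables: 1.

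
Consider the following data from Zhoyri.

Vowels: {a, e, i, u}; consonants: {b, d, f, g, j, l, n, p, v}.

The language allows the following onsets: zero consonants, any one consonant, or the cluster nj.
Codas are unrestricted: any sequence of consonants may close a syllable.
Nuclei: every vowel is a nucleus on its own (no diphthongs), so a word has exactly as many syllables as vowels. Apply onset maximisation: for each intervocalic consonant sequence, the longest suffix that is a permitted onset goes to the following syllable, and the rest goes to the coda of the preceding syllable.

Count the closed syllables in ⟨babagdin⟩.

2

Vowels present: a, a, i; each is a nucleus, giving 3 syllables.
V1 /a/ – V2 /a/: /b/ is a single consonant, so it becomes the next onset.
V2 /a/ – V3 /i/: cluster /gd/ — the longest permitted-onset suffix is /d/; onset = /d/, preceding coda = /g/.
Putting it together: ba.bag.din.
Classifying each syllable: /ba/ (open), /bag/ (closed), /din/ (closed).
Closed syllables: 2.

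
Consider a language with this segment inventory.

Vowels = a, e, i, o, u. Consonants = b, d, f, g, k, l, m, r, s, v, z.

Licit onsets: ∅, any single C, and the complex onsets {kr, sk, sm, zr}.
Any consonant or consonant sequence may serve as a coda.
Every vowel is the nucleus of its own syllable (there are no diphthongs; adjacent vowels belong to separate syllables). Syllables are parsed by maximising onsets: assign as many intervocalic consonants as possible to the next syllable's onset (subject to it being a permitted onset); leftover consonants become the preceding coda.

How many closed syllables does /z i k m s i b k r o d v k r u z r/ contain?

4

Vowels present: i, i, o, u; each is a nucleus, giving 4 syllables.
V1 /i/ – V2 /i/: /kms/; trying suffixes from longest down, /s/ is the first permitted one, so coda /km/ | onset /s/.
V2 /i/ – V3 /o/: /bkr/; trying suffixes from longest down, /kr/ is the first permitted one, so coda /b/ | onset /kr/.
V3 /o/ – V4 /u/: /dvkr/ — longest licit onset from the right is /kr/, leaving /dv/ as coda.
Putting it together: zikm.sib.krodv.kruzr.
Classifying each syllable: /zikm/ (closed), /sib/ (closed), /krodv/ (closed), /kruzr/ (closed).
Closed syllables: 4.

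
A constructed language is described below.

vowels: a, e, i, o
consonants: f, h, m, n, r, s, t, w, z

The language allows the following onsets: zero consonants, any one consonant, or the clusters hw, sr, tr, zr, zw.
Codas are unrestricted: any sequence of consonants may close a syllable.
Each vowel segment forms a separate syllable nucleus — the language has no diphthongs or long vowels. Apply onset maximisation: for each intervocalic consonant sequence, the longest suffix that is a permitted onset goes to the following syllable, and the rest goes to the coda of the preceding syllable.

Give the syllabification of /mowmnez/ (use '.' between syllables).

mowm.nez

Vowels present: o, e; each is a nucleus, giving 2 syllables.
V1 /o/ – V2 /e/: /wmn/ splits as /wm/ + /n/ (/n/ is the longest suffix that is a licit onset).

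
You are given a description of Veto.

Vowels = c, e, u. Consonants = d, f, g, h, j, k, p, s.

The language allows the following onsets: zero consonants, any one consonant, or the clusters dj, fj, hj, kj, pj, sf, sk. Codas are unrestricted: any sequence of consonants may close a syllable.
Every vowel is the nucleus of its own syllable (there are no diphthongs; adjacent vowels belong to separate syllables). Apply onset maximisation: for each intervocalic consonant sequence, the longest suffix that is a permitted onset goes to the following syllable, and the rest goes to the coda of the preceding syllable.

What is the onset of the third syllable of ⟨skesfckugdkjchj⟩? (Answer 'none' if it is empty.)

k

Vowels present: e, c, u, c; each is a nucleus, giving 4 syllables.
/e…c/ gap (V1→V2): /sf/ is a licit onset in full, so it all attaches to the next syllable.
/c…u/ gap (V2→V3): /k/ is a single consonant, so it becomes the next onset.
/u…c/ gap (V3→V4): cluster /gdkj/ — the longest permitted-onset suffix is /kj/; onset = /kj/, preceding coda = /gd/.
So the parse is ske.sfc.kugd.kjchj.
Syllable 3 is /kugd/: onset /k/, nucleus /u/, coda /gd/.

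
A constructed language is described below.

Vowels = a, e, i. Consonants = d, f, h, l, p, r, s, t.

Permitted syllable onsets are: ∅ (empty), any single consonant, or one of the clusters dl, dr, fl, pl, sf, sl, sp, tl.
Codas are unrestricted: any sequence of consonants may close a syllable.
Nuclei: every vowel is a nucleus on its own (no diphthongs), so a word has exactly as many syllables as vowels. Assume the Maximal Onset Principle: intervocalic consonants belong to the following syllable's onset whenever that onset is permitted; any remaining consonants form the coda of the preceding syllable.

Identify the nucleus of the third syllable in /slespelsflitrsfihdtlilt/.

The vowels are e, e, i, i, i — 5 nuclei, so 5 syllables.
The third nucleus (vowel 3 from the left) is /i/.

i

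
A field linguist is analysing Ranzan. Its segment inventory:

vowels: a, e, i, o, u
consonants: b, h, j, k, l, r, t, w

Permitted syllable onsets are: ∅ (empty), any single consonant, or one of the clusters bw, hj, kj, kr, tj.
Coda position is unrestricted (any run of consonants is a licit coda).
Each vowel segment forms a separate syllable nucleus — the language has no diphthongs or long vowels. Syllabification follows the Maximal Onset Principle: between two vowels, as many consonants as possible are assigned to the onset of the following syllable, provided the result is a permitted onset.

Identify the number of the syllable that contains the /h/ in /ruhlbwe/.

The vowels are u, e — 2 nuclei, so 2 syllables.
Between /u/ (V1) and /e/ (V2): /hlbw/; trying suffixes from longest down, /bw/ is the first permitted one, so coda /hl/ | onset /bw/.
Putting it together: ruhl.bwe.
The /h/ is in the coda of syllable 1 (/ruhl/).

1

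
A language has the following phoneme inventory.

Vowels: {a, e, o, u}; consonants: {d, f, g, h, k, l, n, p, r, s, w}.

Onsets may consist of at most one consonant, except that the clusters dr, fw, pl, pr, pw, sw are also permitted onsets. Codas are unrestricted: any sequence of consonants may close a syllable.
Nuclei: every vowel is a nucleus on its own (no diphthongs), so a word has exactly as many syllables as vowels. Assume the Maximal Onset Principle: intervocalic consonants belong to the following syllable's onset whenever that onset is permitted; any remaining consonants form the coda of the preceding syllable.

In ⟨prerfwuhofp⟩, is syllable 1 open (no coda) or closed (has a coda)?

closed

Nuclei (vowels): e, u, o → 3 syllables.
σ1/σ2 boundary: cluster /rfw/ — the longest permitted-onset suffix is /fw/; onset = /fw/, preceding coda = /r/.
σ2/σ3 boundary: /h/ → onset of the next syllable (single consonants are always licit onsets).
So the parse is prer.fwu.hofp.
Syllable 1 is /prer/ with coda /r/, so it is closed.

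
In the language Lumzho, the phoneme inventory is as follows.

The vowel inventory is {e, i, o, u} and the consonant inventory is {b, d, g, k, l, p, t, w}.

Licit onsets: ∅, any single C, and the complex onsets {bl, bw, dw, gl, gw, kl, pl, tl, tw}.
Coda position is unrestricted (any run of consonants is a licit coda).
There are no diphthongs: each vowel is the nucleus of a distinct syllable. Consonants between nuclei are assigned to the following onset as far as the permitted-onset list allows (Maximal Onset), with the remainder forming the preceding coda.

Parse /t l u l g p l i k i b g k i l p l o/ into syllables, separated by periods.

tlulg.pli.kibg.kil.plo

Nuclei (vowels): u, i, i, i, o → 5 syllables.
σ1/σ2 boundary: cluster /lgpl/ — the longest permitted-onset suffix is /pl/; onset = /pl/, preceding coda = /lg/.
σ2/σ3 boundary: /k/ is a single consonant, so it becomes the next onset.
σ3/σ4 boundary: /bgk/ — longest licit onset from the right is /k/, leaving /bg/ as coda.
σ4/σ5 boundary: /lpl/ — longest licit onset from the right is /pl/, leaving /l/ as coda.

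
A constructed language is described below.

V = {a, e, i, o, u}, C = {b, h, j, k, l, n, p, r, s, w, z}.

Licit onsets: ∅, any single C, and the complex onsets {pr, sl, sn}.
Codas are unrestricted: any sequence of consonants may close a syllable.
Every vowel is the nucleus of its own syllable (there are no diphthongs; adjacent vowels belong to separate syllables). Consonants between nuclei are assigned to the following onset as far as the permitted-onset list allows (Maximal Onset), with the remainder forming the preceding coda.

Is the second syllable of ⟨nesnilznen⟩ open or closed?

The vowels are e, i, e — 3 nuclei, so 3 syllables.
σ1/σ2 boundary: cluster /sn/ — /sn/ is itself a permitted onset, so the whole cluster goes right; preceding coda = ∅.
σ2/σ3 boundary: /lzn/; trying suffixes from longest down, /n/ is the first permitted one, so coda /lz/ | onset /n/.
Syllabification: ne.snilz.nen.
Syllable 2 is /snilz/ with coda /lz/, so it is closed.

closed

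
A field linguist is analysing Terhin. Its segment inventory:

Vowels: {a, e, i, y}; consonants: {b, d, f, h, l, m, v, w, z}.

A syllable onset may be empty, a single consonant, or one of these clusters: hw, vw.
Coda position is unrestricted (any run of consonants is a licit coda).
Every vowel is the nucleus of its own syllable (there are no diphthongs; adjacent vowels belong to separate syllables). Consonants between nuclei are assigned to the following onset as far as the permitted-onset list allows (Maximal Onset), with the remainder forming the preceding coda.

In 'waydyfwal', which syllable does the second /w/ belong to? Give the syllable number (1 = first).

Nuclei (vowels): a, y, y, a → 4 syllables.
/a…y/ gap (V1→V2): no consonants, so the boundary falls immediately after /a/.
/y…y/ gap (V2→V3): just /d/ — single C goes to the following onset.
/y…a/ gap (V3→V4): /fw/ — longest licit onset from the right is /w/, leaving /f/ as coda.
Putting it together: wa.y.dyf.wal.
The second /w/ is in the onset of syllable 4 (/wal/).

4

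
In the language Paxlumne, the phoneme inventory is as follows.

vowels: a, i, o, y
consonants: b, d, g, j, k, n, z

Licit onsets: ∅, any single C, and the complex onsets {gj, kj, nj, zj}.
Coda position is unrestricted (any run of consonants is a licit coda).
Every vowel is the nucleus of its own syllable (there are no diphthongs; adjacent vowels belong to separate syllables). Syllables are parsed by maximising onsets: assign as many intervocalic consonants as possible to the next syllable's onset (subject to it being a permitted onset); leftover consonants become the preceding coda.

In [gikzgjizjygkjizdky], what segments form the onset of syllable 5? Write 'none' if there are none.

The vowels are i, i, y, i, y — 5 nuclei, so 5 syllables.
/i…i/ gap (V1→V2): /kzgj/; trying suffixes from longest down, /gj/ is the first permitted one, so coda /kz/ | onset /gj/.
/i…y/ gap (V2→V3): /zj/ — entire cluster is a permitted onset → onset /zj/, coda ∅.
/y…i/ gap (V3→V4): /gkj/; trying suffixes from longest down, /kj/ is the first permitted one, so coda /g/ | onset /kj/.
/i…y/ gap (V4→V5): cluster /zdk/ — the longest permitted-onset suffix is /k/; onset = /k/, preceding coda = /zd/.
Putting it together: gikz.gji.zjyg.kjizd.ky.
Syllable 5 is /ky/: onset /k/, nucleus /y/, coda ∅.

k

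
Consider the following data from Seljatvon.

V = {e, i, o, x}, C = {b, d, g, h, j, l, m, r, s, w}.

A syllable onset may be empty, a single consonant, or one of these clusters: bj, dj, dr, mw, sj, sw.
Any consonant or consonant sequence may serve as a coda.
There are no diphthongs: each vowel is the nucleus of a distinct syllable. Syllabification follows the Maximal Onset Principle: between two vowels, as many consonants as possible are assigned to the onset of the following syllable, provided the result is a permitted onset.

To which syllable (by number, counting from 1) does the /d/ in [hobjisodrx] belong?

4

Nuclei (vowels): o, i, o, x → 4 syllables.
Between /o/ (V1) and /i/ (V2): cluster /bj/ — /bj/ is itself a permitted onset, so the whole cluster goes right; preceding coda = ∅.
Between /i/ (V2) and /o/ (V3): /s/ is a single consonant, so it becomes the next onset.
Between /o/ (V3) and /x/ (V4): /dr/ is a licit onset in full, so it all attaches to the next syllable.
Putting it together: ho.bji.so.drx.
The /d/ is in the onset of syllable 4 (/drx/).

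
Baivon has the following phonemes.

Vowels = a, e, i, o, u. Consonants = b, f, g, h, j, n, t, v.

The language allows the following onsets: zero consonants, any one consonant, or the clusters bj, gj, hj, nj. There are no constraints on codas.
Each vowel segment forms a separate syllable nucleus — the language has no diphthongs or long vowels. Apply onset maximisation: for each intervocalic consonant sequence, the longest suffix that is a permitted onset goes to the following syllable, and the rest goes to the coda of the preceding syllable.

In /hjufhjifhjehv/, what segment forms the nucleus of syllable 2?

Vowels present: u, i, e; each is a nucleus, giving 3 syllables.
The second nucleus (vowel 2 from the left) is /i/.

i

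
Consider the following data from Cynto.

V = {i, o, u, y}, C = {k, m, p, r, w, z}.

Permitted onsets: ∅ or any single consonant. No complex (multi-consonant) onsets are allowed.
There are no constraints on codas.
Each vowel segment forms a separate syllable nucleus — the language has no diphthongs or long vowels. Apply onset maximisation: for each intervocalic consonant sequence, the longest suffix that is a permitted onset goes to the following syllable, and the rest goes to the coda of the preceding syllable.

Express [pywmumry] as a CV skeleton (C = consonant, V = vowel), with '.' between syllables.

CVC.CVC.CV

Nuclei (vowels): y, u, y → 3 syllables.
V1 /y/ – V2 /u/: cluster /wm/ — the longest permitted-onset suffix is /m/; onset = /m/, preceding coda = /w/.
V2 /u/ – V3 /y/: /mr/ splits as /m/ + /r/ (/r/ is the longest suffix that is a licit onset).
Result: pyw.mum.ry.
Mapping each syllable to C/V: /pyw/ → CVC, /mum/ → CVC, /ry/ → CV.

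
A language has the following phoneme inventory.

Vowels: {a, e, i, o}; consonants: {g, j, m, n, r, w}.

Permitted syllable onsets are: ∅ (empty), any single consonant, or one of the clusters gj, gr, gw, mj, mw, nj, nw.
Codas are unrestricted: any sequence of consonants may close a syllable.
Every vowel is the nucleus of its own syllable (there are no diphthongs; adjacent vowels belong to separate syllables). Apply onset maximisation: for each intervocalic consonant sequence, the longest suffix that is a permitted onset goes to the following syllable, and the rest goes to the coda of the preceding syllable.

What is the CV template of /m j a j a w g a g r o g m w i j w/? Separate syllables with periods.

The vowels are a, a, a, o, i — 5 nuclei, so 5 syllables.
V1 /a/ – V2 /a/: /j/ → onset of the next syllable (single consonants are always licit onsets).
V2 /a/ – V3 /a/: cluster /wg/ — the longest permitted-onset suffix is /g/; onset = /g/, preceding coda = /w/.
V3 /a/ – V4 /o/: /gr/ is a licit onset in full, so it all attaches to the next syllable.
V4 /o/ – V5 /i/: /gmw/; trying suffixes from longest down, /mw/ is the first permitted one, so coda /g/ | onset /mw/.
Result: mja.jaw.ga.grog.mwijw.
Mapping each syllable to C/V: /mja/ → CCV, /jaw/ → CVC, /ga/ → CV, /grog/ → CCVC, /mwijw/ → CCVCC.

CCV.CVC.CV.CCVC.CCVCC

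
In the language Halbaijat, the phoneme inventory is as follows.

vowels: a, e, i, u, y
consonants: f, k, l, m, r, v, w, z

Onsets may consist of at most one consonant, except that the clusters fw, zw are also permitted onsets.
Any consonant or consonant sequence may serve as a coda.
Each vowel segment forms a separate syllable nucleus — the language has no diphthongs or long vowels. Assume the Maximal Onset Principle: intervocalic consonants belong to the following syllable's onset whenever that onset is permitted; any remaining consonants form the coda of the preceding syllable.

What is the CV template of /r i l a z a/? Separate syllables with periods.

CV.CV.CV

Nuclei (vowels): i, a, a → 3 syllables.
Between /i/ (V1) and /a/ (V2): just /l/ — single C goes to the following onset.
Between /a/ (V2) and /a/ (V3): just /z/ — single C goes to the following onset.
So the parse is ri.la.za.
Mapping each syllable to C/V: /ri/ → CV, /la/ → CV, /za/ → CV.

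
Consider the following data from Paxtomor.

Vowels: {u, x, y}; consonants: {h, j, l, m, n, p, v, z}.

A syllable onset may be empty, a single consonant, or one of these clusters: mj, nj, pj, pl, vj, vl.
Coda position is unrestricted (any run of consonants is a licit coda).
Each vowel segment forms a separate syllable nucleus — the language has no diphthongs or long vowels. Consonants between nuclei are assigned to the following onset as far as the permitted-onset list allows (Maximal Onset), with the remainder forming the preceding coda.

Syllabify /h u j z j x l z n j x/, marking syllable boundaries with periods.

hujz.jxlz.njx

Nuclei (vowels): u, x, x → 3 syllables.
V1 /u/ – V2 /x/: cluster /jzj/ — the longest permitted-onset suffix is /j/; onset = /j/, preceding coda = /jz/.
V2 /x/ – V3 /x/: /lznj/; trying suffixes from longest down, /nj/ is the first permitted one, so coda /lz/ | onset /nj/.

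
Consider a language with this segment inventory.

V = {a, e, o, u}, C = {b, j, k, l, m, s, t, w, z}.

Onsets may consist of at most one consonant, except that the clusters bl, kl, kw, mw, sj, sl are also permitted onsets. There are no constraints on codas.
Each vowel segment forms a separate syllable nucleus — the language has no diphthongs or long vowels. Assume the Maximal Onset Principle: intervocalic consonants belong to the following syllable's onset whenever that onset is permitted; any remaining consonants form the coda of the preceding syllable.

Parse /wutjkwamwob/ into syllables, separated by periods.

The vowels are u, a, o — 3 nuclei, so 3 syllables.
σ1/σ2 boundary: cluster /tjkw/ — the longest permitted-onset suffix is /kw/; onset = /kw/, preceding coda = /tj/.
σ2/σ3 boundary: /mw/ is a licit onset in full, so it all attaches to the next syllable.

wutj.kwa.mwob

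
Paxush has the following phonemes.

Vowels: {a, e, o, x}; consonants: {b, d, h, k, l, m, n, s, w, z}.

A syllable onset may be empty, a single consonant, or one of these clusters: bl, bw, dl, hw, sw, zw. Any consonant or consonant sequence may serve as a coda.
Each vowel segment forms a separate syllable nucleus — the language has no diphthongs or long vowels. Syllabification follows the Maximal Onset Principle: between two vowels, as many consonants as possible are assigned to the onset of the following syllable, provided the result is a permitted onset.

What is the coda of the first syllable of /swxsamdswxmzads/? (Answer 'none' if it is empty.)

Nuclei (vowels): x, a, x, a → 4 syllables.
V1 /x/ – V2 /a/: /s/ is a single consonant, so it becomes the next onset.
V2 /a/ – V3 /x/: /mdsw/ splits as /md/ + /sw/ (/sw/ is the longest suffix that is a licit onset).
V3 /x/ – V4 /a/: /mz/; trying suffixes from longest down, /z/ is the first permitted one, so coda /m/ | onset /z/.
So the parse is swx.samd.swxm.zads.
Syllable 1 is /swx/: onset /sw/, nucleus /x/, coda ∅.

none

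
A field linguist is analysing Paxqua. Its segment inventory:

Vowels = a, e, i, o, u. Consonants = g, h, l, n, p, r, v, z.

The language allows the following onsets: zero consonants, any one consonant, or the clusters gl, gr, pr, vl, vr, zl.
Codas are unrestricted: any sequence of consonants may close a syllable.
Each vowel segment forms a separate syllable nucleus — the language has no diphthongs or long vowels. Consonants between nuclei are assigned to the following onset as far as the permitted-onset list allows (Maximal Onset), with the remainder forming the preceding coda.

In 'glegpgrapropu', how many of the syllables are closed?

Nuclei (vowels): e, a, o, u → 4 syllables.
Between /e/ (V1) and /a/ (V2): /gpgr/; trying suffixes from longest down, /gr/ is the first permitted one, so coda /gp/ | onset /gr/.
Between /a/ (V2) and /o/ (V3): /pr/ is a licit onset in full, so it all attaches to the next syllable.
Between /o/ (V3) and /u/ (V4): just /p/ — single C goes to the following onset.
So the parse is glegp.gra.pro.pu.
Classifying each syllable: /glegp/ (closed), /gra/ (open), /pro/ (open), /pu/ (open).
Closed syllables: 1.

1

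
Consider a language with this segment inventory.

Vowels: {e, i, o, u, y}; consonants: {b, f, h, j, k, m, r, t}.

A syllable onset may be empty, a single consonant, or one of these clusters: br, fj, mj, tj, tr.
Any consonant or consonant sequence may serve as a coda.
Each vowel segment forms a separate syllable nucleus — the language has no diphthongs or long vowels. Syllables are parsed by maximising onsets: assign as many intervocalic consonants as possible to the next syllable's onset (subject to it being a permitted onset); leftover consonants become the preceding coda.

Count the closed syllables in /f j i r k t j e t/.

The vowels are i, e — 2 nuclei, so 2 syllables.
/i…e/ gap (V1→V2): /rktj/ — longest licit onset from the right is /tj/, leaving /rk/ as coda.
Result: fjirk.tjet.
Classifying each syllable: /fjirk/ (closed), /tjet/ (closed).
Closed syllables: 2.

2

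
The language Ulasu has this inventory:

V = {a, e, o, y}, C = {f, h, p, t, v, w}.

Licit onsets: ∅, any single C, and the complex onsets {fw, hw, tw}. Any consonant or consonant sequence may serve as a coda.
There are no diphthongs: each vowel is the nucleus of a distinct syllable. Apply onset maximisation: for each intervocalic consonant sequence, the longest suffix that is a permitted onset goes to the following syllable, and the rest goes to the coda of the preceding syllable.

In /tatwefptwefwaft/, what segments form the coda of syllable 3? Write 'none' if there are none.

Nuclei (vowels): a, e, e, a → 4 syllables.
σ1/σ2 boundary: /tw/ is a licit onset in full, so it all attaches to the next syllable.
σ2/σ3 boundary: cluster /fptw/ — the longest permitted-onset suffix is /tw/; onset = /tw/, preceding coda = /fp/.
σ3/σ4 boundary: /fw/ — entire cluster is a permitted onset → onset /fw/, coda ∅.
So the parse is ta.twefp.twe.fwaft.
Syllable 3 is /twe/: onset /tw/, nucleus /e/, coda ∅.

none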